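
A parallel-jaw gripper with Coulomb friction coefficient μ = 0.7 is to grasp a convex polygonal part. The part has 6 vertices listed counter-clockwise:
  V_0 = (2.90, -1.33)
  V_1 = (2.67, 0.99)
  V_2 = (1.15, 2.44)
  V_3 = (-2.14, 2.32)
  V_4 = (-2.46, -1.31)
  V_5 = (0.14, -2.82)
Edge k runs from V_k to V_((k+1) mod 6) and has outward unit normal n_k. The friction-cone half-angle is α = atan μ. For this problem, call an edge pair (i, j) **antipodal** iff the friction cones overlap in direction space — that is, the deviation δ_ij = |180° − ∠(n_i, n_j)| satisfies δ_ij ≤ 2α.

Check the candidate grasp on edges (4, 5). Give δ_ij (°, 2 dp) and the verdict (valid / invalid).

α = atan 0.7 = 34.99°;  2α = 69.98°
edge 4: e_4 = (+2.60, -1.51);  n_4 = (-0.5022, -0.8647)
edge 5: e_5 = (+2.76, +1.49);  n_5 = (+0.4751, -0.8800)
∠(n_4, n_5) = 58.51°
δ = |180° − 58.51°| = 121.49°
121.49° > 2α = 69.98°  →  invalid

δ = 121.49°, invalid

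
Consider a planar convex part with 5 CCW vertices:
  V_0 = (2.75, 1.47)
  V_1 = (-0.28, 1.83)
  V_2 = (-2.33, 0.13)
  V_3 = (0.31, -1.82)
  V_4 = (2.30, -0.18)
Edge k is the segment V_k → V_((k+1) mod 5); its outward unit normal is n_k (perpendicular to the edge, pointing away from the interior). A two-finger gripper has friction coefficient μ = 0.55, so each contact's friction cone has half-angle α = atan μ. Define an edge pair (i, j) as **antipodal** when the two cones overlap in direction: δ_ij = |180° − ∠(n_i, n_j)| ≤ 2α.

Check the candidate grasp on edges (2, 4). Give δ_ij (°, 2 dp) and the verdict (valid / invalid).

δ = 68.80°, invalid

α = atan 0.55 = 28.81°;  2α = 57.62°
edge 2: e_2 = (+2.64, -1.95);  n_2 = (-0.5941, -0.8044)
edge 4: e_4 = (+0.45, +1.65);  n_4 = (+0.9648, -0.2631)
∠(n_2, n_4) = 111.20°
δ = |180° − 111.20°| = 68.80°
68.80° > 2α = 57.62°  →  invalid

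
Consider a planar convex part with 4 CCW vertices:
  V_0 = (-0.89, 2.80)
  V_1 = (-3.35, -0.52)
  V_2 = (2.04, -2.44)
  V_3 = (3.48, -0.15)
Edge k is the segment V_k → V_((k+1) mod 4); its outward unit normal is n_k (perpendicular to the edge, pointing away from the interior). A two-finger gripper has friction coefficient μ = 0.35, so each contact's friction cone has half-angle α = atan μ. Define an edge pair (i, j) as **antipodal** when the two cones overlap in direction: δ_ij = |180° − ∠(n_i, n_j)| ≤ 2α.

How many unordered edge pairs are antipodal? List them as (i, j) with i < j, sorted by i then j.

count = 2; pairs: (0,2), (1,3)

α = atan 0.35 = 19.29°;  2α = 38.58°
n_0 = (-0.8035, +0.5953)
n_1 = (-0.3356, -0.9420)
n_2 = (+0.8465, -0.5323)
n_3 = (+0.5595, +0.8288)
  (0,1): δ = 73.07°  ·
  (0,2): δ = 4.37°  ✓
  (0,3): δ = 92.52°  ·
  (1,2): δ = 102.56°  ·
  (1,3): δ = 14.41°  ✓
  (2,3): δ = 91.86°  ·
antipodal pairs: 2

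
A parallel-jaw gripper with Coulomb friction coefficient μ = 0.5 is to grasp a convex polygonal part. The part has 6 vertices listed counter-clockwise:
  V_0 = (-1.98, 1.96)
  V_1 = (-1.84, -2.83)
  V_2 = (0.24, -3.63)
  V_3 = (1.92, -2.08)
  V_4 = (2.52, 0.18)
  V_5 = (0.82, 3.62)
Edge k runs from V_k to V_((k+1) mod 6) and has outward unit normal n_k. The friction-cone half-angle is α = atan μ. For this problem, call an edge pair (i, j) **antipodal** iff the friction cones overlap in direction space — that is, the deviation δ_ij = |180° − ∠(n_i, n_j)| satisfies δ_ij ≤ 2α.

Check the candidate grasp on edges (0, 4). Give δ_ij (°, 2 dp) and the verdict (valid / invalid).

α = atan 0.5 = 26.57°;  2α = 53.13°
edge 0: e_0 = (+0.14, -4.79);  n_0 = (-0.9996, -0.0292)
edge 4: e_4 = (-1.70, +3.44);  n_4 = (+0.8965, +0.4430)
∠(n_0, n_4) = 155.38°
δ = |180° − 155.38°| = 24.62°
24.62° ≤ 2α = 53.13°  →  valid

δ = 24.62°, valid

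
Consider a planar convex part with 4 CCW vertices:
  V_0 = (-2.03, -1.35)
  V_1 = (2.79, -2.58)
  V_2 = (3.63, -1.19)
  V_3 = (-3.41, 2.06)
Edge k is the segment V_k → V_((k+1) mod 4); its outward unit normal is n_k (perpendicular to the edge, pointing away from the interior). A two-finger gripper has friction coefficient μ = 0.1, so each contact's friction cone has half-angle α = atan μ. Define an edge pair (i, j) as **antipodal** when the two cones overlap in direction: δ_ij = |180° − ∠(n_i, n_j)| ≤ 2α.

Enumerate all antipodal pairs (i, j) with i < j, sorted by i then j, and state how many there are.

α = atan 0.1 = 5.71°;  2α = 11.42°
n_0 = (-0.2473, -0.9689)
n_1 = (+0.8559, -0.5172)
n_2 = (+0.4191, +0.9079)
n_3 = (-0.9270, -0.3751)
  (0,1): δ = 106.83°  ·
  (0,2): δ = 10.46°  ✓
  (0,3): δ = 126.35°  ·
  (1,2): δ = 83.64°  ·
  (1,3): δ = 53.18°  ·
  (2,3): δ = 43.19°  ·
antipodal pairs: 1

count = 1; pairs: (0,2)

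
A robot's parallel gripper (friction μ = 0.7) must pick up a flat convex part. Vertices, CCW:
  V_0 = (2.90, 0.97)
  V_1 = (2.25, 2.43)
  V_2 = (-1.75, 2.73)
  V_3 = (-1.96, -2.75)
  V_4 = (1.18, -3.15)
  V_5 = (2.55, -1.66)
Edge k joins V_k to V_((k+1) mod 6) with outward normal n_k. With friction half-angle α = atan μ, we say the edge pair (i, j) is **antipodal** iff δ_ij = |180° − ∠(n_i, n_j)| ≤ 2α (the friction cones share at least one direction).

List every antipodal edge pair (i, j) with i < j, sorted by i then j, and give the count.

α = atan 0.7 = 34.99°;  2α = 69.98°
n_0 = (+0.9136, +0.4067)
n_1 = (+0.0748, +0.9972)
n_2 = (-0.9993, +0.0383)
n_3 = (-0.1264, -0.9920)
n_4 = (+0.7361, -0.6768)
n_5 = (+0.9913, -0.1319)
  (0,1): δ = 118.29°  ·
  (0,2): δ = 26.19°  ✓
  (0,3): δ = 58.74°  ✓
  (0,4): δ = 113.40°  ·
  (0,5): δ = 148.42°  ·
  (1,2): δ = 87.91°  ·
  (1,3): δ = 2.97°  ✓
  (1,4): δ = 51.69°  ✓
  (1,5): δ = 86.71°  ·
  (2,3): δ = 95.07°  ·
  (2,4): δ = 40.40°  ✓
  (2,5): δ = 5.39°  ✓
  (3,4): δ = 125.34°  ·
  (3,5): δ = 90.32°  ·
  (4,5): δ = 144.98°  ·
antipodal pairs: 6

count = 6; pairs: (0,2), (0,3), (1,3), (1,4), (2,4), (2,5)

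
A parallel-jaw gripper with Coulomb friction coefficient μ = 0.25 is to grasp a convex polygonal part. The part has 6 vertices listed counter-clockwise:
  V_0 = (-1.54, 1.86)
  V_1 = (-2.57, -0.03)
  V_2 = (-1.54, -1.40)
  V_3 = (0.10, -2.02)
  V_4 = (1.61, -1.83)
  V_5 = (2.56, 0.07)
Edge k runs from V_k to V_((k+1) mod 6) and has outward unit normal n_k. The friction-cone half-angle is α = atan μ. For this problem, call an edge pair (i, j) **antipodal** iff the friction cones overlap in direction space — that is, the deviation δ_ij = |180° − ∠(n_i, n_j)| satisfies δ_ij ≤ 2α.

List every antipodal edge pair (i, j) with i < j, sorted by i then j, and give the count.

α = atan 0.25 = 14.04°;  2α = 28.07°
n_0 = (-0.8781, +0.4785)
n_1 = (-0.7993, -0.6009)
n_2 = (-0.3536, -0.9354)
n_3 = (+0.1248, -0.9922)
n_4 = (+0.8944, -0.4472)
n_5 = (+0.4001, +0.9165)
  (0,1): δ = 114.47°  ·
  (0,2): δ = 82.12°  ·
  (0,3): δ = 54.24°  ·
  (0,4): δ = 2.02°  ✓
  (0,5): δ = 95.00°  ·
  (1,2): δ = 147.65°  ·
  (1,3): δ = 119.77°  ·
  (1,4): δ = 63.50°  ·
  (1,5): δ = 29.48°  ·
  (2,3): δ = 152.12°  ·
  (2,4): δ = 95.86°  ·
  (2,5): δ = 2.88°  ✓
  (3,4): δ = 123.74°  ·
  (3,5): δ = 30.76°  ·
  (4,5): δ = 87.02°  ·
antipodal pairs: 2

count = 2; pairs: (0,4), (2,5)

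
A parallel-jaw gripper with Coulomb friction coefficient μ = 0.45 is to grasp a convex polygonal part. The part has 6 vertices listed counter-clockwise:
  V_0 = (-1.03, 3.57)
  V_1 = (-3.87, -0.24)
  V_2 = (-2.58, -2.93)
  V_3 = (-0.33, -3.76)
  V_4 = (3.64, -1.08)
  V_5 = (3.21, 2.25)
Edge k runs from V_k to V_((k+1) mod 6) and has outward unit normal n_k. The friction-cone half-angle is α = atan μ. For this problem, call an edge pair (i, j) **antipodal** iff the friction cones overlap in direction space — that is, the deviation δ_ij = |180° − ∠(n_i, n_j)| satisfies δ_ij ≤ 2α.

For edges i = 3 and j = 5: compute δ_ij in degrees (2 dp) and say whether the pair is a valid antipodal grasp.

α = atan 0.45 = 24.23°;  2α = 48.46°
edge 3: e_3 = (+3.97, +2.68);  n_3 = (+0.5595, -0.8288)
edge 5: e_5 = (-4.24, +1.32);  n_5 = (+0.2972, +0.9548)
∠(n_3, n_5) = 128.69°
δ = |180° − 128.69°| = 51.31°
51.31° > 2α = 48.46°  →  invalid

δ = 51.31°, invalid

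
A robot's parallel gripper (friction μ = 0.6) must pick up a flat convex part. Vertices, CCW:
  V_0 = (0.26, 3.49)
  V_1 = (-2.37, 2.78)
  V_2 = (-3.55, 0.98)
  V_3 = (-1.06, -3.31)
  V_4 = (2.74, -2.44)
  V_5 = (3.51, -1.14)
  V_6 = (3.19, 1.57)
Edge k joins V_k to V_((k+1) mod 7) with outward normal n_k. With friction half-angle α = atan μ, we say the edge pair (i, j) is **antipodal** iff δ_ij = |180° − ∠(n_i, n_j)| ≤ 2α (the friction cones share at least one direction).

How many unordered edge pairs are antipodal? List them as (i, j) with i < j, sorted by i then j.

α = atan 0.6 = 30.96°;  2α = 61.93°
n_0 = (-0.2606, +0.9654)
n_1 = (-0.8363, +0.5483)
n_2 = (-0.8649, -0.5020)
n_3 = (+0.2232, -0.9748)
n_4 = (+0.8604, -0.5096)
n_5 = (+0.9931, +0.1173)
n_6 = (+0.5481, +0.8364)
  (0,1): δ = 138.35°  ·
  (0,2): δ = 74.98°  ·
  (0,3): δ = 2.21°  ✓
  (0,4): δ = 44.25°  ✓
  (0,5): δ = 81.63°  ·
  (0,6): δ = 131.66°  ·
  (1,2): δ = 116.62°  ·
  (1,3): δ = 43.86°  ✓
  (1,4): δ = 2.61°  ✓
  (1,5): δ = 39.98°  ✓
  (1,6): δ = 90.01°  ·
  (2,3): δ = 107.24°  ·
  (2,4): δ = 60.77°  ✓
  (2,5): δ = 23.40°  ✓
  (2,6): δ = 26.63°  ✓
  (3,4): δ = 133.53°  ·
  (3,5): δ = 96.16°  ·
  (3,6): δ = 46.13°  ✓
  (4,5): δ = 142.63°  ·
  (4,6): δ = 92.60°  ·
  (5,6): δ = 129.97°  ·
antipodal pairs: 9

count = 9; pairs: (0,3), (0,4), (1,3), (1,4), (1,5), (2,4), (2,5), (2,6), (3,6)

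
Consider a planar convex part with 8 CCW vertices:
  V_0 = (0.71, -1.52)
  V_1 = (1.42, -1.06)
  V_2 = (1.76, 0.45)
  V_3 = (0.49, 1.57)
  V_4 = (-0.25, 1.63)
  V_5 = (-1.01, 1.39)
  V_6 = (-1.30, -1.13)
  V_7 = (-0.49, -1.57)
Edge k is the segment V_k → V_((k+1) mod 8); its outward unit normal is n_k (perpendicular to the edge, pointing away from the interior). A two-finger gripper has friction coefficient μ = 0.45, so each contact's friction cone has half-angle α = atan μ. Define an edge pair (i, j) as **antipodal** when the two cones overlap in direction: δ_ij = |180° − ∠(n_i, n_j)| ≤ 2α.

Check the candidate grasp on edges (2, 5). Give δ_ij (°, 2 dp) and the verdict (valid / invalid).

δ = 55.16°, invalid

α = atan 0.45 = 24.23°;  2α = 48.46°
edge 2: e_2 = (-1.27, +1.12);  n_2 = (+0.6614, +0.7500)
edge 5: e_5 = (-0.29, -2.52);  n_5 = (-0.9934, +0.1143)
∠(n_2, n_5) = 124.84°
δ = |180° − 124.84°| = 55.16°
55.16° > 2α = 48.46°  →  invalid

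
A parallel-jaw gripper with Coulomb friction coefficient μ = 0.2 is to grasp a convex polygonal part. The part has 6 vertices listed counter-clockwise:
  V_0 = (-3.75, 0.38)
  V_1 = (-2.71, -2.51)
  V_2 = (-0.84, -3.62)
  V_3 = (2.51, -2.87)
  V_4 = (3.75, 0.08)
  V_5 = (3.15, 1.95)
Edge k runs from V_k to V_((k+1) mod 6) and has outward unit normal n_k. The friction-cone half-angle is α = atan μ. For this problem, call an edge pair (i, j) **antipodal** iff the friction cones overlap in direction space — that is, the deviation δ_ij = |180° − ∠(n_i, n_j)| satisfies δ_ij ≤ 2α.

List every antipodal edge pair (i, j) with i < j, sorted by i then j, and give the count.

α = atan 0.2 = 11.31°;  2α = 22.62°
n_0 = (-0.9409, -0.3386)
n_1 = (-0.5104, -0.8599)
n_2 = (+0.2185, -0.9758)
n_3 = (+0.9219, -0.3875)
n_4 = (+0.9522, +0.3055)
n_5 = (-0.2219, +0.9751)
  (0,1): δ = 140.48°  ·
  (0,2): δ = 97.17°  ·
  (0,3): δ = 42.59°  ·
  (0,4): δ = 2.00°  ✓
  (0,5): δ = 83.03°  ·
  (1,2): δ = 136.69°  ·
  (1,3): δ = 82.11°  ·
  (1,4): δ = 41.52°  ·
  (1,5): δ = 43.51°  ·
  (2,3): δ = 125.42°  ·
  (2,4): δ = 84.83°  ·
  (2,5): δ = 0.20°  ✓
  (3,4): δ = 139.41°  ·
  (3,5): δ = 54.38°  ·
  (4,5): δ = 94.97°  ·
antipodal pairs: 2

count = 2; pairs: (0,4), (2,5)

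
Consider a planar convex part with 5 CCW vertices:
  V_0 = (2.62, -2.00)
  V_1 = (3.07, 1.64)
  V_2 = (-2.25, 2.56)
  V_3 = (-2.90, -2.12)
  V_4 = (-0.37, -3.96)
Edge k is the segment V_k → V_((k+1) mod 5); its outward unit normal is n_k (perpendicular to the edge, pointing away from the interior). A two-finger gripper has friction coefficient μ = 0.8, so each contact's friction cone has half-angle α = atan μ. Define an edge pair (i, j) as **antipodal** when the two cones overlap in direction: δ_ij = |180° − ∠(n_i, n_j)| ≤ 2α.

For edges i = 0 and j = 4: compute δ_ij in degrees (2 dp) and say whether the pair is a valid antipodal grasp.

δ = 130.29°, invalid

α = atan 0.8 = 38.66°;  2α = 77.32°
edge 0: e_0 = (+0.45, +3.64);  n_0 = (+0.9924, -0.1227)
edge 4: e_4 = (+2.99, +1.96);  n_4 = (+0.5482, -0.8363)
∠(n_0, n_4) = 49.71°
δ = |180° − 49.71°| = 130.29°
130.29° > 2α = 77.32°  →  invalid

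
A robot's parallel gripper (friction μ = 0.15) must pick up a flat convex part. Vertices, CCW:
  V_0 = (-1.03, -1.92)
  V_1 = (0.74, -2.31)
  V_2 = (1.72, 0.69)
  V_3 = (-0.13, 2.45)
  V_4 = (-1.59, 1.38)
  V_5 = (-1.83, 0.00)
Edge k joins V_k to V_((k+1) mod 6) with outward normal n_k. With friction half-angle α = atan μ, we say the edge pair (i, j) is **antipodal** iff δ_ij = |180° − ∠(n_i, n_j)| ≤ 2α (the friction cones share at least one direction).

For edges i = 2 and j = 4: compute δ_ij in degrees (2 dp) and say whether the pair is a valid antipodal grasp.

δ = 56.29°, invalid

α = atan 0.15 = 8.53°;  2α = 17.06°
edge 2: e_2 = (-1.85, +1.76);  n_2 = (+0.6893, +0.7245)
edge 4: e_4 = (-0.24, -1.38);  n_4 = (-0.9852, +0.1713)
∠(n_2, n_4) = 123.71°
δ = |180° − 123.71°| = 56.29°
56.29° > 2α = 17.06°  →  invalid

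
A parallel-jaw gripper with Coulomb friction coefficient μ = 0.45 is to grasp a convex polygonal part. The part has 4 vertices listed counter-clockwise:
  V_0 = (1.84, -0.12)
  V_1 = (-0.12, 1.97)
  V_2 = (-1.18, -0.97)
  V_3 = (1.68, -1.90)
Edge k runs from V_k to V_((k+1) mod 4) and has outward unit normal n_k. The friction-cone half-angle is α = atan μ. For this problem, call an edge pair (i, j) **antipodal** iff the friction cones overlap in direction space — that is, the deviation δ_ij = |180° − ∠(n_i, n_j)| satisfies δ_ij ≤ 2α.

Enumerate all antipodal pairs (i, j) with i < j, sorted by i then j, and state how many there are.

α = atan 0.45 = 24.23°;  2α = 48.46°
n_0 = (+0.7294, +0.6841)
n_1 = (-0.9407, +0.3392)
n_2 = (-0.3092, -0.9510)
n_3 = (+0.9960, -0.0895)
  (0,1): δ = 62.99°  ·
  (0,2): δ = 28.83°  ✓
  (0,3): δ = 131.70°  ·
  (1,2): δ = 88.19°  ·
  (1,3): δ = 14.69°  ✓
  (2,3): δ = 77.12°  ·
antipodal pairs: 2

count = 2; pairs: (0,2), (1,3)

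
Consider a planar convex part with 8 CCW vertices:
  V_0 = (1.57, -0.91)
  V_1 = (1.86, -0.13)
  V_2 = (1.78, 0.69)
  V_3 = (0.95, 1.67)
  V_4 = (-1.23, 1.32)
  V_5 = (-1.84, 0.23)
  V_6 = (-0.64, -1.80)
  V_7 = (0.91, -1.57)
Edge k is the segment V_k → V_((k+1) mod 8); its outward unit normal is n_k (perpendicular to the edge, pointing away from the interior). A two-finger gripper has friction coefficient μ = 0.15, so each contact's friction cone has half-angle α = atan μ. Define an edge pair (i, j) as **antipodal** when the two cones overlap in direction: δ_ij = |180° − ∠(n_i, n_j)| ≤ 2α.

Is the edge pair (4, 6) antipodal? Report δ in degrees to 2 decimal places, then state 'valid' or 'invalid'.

δ = 52.33°, invalid

α = atan 0.15 = 8.53°;  2α = 17.06°
edge 4: e_4 = (-0.61, -1.09);  n_4 = (-0.8726, +0.4884)
edge 6: e_6 = (+1.55, +0.23);  n_6 = (+0.1468, -0.9892)
∠(n_4, n_6) = 127.67°
δ = |180° − 127.67°| = 52.33°
52.33° > 2α = 17.06°  →  invalid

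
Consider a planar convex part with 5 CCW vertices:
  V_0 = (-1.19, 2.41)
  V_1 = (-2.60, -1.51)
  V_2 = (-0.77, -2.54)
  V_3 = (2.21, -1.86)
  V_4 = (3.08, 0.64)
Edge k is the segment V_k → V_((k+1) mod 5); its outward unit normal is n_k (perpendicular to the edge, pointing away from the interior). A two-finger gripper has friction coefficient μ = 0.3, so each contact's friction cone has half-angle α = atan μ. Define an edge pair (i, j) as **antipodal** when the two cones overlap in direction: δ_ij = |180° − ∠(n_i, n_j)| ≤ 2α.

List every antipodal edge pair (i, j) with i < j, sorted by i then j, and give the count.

count = 2; pairs: (0,3), (1,4)

α = atan 0.3 = 16.70°;  2α = 33.40°
n_0 = (-0.9410, +0.3385)
n_1 = (-0.4905, -0.8714)
n_2 = (+0.2225, -0.9749)
n_3 = (+0.9444, -0.3287)
n_4 = (+0.3829, +0.9238)
  (0,1): δ = 99.59°  ·
  (0,2): δ = 57.36°  ·
  (0,3): δ = 0.60°  ✓
  (0,4): δ = 87.27°  ·
  (1,2): δ = 137.77°  ·
  (1,3): δ = 79.82°  ·
  (1,4): δ = 6.86°  ✓
  (2,3): δ = 122.04°  ·
  (2,4): δ = 35.37°  ·
  (3,4): δ = 93.33°  ·
antipodal pairs: 2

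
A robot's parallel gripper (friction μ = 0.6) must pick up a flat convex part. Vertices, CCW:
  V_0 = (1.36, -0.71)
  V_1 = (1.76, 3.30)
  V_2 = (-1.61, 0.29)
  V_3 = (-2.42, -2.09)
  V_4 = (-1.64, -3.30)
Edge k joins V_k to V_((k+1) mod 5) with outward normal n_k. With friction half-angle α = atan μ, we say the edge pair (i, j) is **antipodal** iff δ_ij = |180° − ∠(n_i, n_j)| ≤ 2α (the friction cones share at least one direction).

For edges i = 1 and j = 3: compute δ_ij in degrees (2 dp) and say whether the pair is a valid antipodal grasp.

δ = 98.96°, invalid

α = atan 0.6 = 30.96°;  2α = 61.93°
edge 1: e_1 = (-3.37, -3.01);  n_1 = (-0.6661, +0.7458)
edge 3: e_3 = (+0.78, -1.21);  n_3 = (-0.8405, -0.5418)
∠(n_1, n_3) = 81.04°
δ = |180° − 81.04°| = 98.96°
98.96° > 2α = 61.93°  →  invalid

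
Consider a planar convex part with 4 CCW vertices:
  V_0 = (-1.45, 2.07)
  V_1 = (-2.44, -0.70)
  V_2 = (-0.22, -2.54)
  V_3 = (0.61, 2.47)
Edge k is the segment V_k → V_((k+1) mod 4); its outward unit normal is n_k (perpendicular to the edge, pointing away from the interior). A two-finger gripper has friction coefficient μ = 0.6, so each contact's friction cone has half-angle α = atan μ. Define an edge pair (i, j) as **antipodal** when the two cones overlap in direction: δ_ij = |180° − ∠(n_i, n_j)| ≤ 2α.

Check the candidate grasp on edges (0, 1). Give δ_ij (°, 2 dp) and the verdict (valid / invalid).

α = atan 0.6 = 30.96°;  2α = 61.93°
edge 0: e_0 = (-0.99, -2.77);  n_0 = (-0.9417, +0.3366)
edge 1: e_1 = (+2.22, -1.84);  n_1 = (-0.6381, -0.7699)
∠(n_0, n_1) = 70.01°
δ = |180° − 70.01°| = 109.99°
109.99° > 2α = 61.93°  →  invalid

δ = 109.99°, invalid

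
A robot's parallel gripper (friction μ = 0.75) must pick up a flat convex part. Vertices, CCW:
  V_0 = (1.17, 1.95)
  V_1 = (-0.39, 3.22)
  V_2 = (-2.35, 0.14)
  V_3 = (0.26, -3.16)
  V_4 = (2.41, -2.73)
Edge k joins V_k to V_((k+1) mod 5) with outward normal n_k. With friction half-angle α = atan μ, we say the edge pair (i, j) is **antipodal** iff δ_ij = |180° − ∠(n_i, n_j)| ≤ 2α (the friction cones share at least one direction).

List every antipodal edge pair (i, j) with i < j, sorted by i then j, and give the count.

count = 5; pairs: (0,2), (0,3), (1,3), (1,4), (2,4)

α = atan 0.75 = 36.87°;  2α = 73.74°
n_0 = (+0.6313, +0.7755)
n_1 = (-0.8437, +0.5369)
n_2 = (-0.7843, -0.6203)
n_3 = (+0.1961, -0.9806)
n_4 = (+0.9666, +0.2561)
  (0,1): δ = 83.32°  ·
  (0,2): δ = 12.51°  ✓
  (0,3): δ = 50.46°  ✓
  (0,4): δ = 143.99°  ·
  (1,2): δ = 109.19°  ·
  (1,3): δ = 46.22°  ✓
  (1,4): δ = 47.31°  ✓
  (2,3): δ = 117.03°  ·
  (2,4): δ = 23.50°  ✓
  (3,4): δ = 86.47°  ·
antipodal pairs: 5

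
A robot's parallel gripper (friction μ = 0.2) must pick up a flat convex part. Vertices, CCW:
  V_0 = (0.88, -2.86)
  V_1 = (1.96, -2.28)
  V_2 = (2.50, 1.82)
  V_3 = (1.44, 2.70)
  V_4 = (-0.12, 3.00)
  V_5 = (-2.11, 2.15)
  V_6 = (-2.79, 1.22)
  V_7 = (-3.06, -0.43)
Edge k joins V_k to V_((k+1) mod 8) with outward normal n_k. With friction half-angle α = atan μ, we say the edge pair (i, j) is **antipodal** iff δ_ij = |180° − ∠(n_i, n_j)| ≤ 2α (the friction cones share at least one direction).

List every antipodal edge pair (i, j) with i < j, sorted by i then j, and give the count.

α = atan 0.2 = 11.31°;  2α = 22.62°
n_0 = (+0.4731, -0.8810)
n_1 = (+0.9914, -0.1306)
n_2 = (+0.6388, +0.7694)
n_3 = (+0.1888, +0.9820)
n_4 = (-0.3928, +0.9196)
n_5 = (-0.8072, +0.5902)
n_6 = (-0.9869, +0.1615)
n_7 = (-0.5249, -0.8511)
  (0,1): δ = 125.74°  ·
  (0,2): δ = 67.94°  ·
  (0,3): δ = 39.12°  ·
  (0,4): δ = 5.11°  ✓
  (0,5): δ = 25.59°  ·
  (0,6): δ = 52.47°  ·
  (0,7): δ = 120.10°  ·
  (1,2): δ = 122.20°  ·
  (1,3): δ = 93.38°  ·
  (1,4): δ = 59.37°  ·
  (1,5): δ = 28.67°  ·
  (1,6): δ = 1.79°  ✓
  (1,7): δ = 65.84°  ·
  (2,3): δ = 151.19°  ·
  (2,4): δ = 117.17°  ·
  (2,5): δ = 86.47°  ·
  (2,6): δ = 59.59°  ·
  (2,7): δ = 8.03°  ✓
  (3,4): δ = 145.99°  ·
  (3,5): δ = 115.29°  ·
  (3,6): δ = 88.41°  ·
  (3,7): δ = 20.78°  ✓
  (4,5): δ = 149.30°  ·
  (4,6): δ = 122.42°  ·
  (4,7): δ = 54.79°  ·
  (5,6): δ = 153.12°  ·
  (5,7): δ = 85.49°  ·
  (6,7): δ = 112.37°  ·
antipodal pairs: 4

count = 4; pairs: (0,4), (1,6), (2,7), (3,7)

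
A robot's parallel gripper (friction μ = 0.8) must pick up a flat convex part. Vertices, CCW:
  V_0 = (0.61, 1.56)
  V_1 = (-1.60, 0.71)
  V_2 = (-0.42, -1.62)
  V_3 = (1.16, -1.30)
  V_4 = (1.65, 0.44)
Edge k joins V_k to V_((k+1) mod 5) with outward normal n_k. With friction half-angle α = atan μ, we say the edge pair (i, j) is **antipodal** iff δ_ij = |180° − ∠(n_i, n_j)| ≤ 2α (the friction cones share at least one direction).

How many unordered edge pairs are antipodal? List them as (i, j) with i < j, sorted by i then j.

α = atan 0.8 = 38.66°;  2α = 77.32°
n_0 = (-0.3590, +0.9333)
n_1 = (-0.8921, -0.4518)
n_2 = (+0.1985, -0.9801)
n_3 = (+0.9626, -0.2711)
n_4 = (+0.7328, +0.6805)
  (0,1): δ = 84.18°  ·
  (0,2): δ = 9.59°  ✓
  (0,3): δ = 53.23°  ✓
  (0,4): δ = 111.84°  ·
  (1,2): δ = 105.41°  ·
  (1,3): δ = 42.59°  ✓
  (1,4): δ = 16.02°  ✓
  (2,3): δ = 117.18°  ·
  (2,4): δ = 58.57°  ✓
  (3,4): δ = 121.39°  ·
antipodal pairs: 5

count = 5; pairs: (0,2), (0,3), (1,3), (1,4), (2,4)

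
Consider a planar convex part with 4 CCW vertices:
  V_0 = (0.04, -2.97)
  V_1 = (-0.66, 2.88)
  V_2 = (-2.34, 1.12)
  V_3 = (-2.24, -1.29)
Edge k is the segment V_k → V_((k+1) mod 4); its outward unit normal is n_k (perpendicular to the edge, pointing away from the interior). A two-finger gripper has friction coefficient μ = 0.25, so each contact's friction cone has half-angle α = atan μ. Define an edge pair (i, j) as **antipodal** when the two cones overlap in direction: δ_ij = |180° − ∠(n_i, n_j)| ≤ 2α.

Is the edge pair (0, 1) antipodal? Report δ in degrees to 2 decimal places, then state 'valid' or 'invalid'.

α = atan 0.25 = 14.04°;  2α = 28.07°
edge 0: e_0 = (-0.70, +5.85);  n_0 = (+0.9929, +0.1188)
edge 1: e_1 = (-1.68, -1.76);  n_1 = (-0.7234, +0.6905)
∠(n_0, n_1) = 129.51°
δ = |180° − 129.51°| = 50.49°
50.49° > 2α = 28.07°  →  invalid

δ = 50.49°, invalid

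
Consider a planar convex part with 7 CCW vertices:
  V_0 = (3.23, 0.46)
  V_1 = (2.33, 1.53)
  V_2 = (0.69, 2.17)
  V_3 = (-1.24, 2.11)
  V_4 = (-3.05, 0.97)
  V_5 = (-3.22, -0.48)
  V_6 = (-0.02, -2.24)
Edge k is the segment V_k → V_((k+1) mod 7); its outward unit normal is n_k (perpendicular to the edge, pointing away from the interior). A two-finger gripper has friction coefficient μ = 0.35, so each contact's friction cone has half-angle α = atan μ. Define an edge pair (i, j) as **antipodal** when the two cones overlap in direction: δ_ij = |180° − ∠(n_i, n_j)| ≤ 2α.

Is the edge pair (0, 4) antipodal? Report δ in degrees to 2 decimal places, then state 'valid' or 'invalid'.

α = atan 0.35 = 19.29°;  2α = 38.58°
edge 0: e_0 = (-0.90, +1.07);  n_0 = (+0.7653, +0.6437)
edge 4: e_4 = (-0.17, -1.45);  n_4 = (-0.9932, +0.1164)
∠(n_0, n_4) = 133.25°
δ = |180° − 133.25°| = 46.75°
46.75° > 2α = 38.58°  →  invalid

δ = 46.75°, invalid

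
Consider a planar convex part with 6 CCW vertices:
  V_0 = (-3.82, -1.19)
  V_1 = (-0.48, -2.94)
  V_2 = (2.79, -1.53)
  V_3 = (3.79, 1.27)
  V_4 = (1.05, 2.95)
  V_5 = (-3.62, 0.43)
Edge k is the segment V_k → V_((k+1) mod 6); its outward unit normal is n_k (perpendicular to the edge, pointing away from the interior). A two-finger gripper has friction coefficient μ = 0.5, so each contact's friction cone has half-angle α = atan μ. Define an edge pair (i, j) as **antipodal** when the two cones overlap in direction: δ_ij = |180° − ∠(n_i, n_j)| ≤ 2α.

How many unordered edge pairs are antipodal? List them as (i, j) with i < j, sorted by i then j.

count = 4; pairs: (0,3), (1,4), (2,4), (2,5)

α = atan 0.5 = 26.57°;  2α = 53.13°
n_0 = (-0.4641, -0.8858)
n_1 = (+0.3960, -0.9183)
n_2 = (+0.9417, -0.3363)
n_3 = (+0.5227, +0.8525)
n_4 = (-0.4749, +0.8800)
n_5 = (-0.9925, +0.1225)
  (0,1): δ = 129.02°  ·
  (0,2): δ = 82.00°  ·
  (0,3): δ = 3.86°  ✓
  (0,4): δ = 56.00°  ·
  (0,5): δ = 110.61°  ·
  (1,2): δ = 132.98°  ·
  (1,3): δ = 54.84°  ·
  (1,4): δ = 5.03°  ✓
  (1,5): δ = 59.64°  ·
  (2,3): δ = 101.86°  ·
  (2,4): δ = 41.99°  ✓
  (2,5): δ = 12.62°  ✓
  (3,4): δ = 120.13°  ·
  (3,5): δ = 65.52°  ·
  (4,5): δ = 125.39°  ·
antipodal pairs: 4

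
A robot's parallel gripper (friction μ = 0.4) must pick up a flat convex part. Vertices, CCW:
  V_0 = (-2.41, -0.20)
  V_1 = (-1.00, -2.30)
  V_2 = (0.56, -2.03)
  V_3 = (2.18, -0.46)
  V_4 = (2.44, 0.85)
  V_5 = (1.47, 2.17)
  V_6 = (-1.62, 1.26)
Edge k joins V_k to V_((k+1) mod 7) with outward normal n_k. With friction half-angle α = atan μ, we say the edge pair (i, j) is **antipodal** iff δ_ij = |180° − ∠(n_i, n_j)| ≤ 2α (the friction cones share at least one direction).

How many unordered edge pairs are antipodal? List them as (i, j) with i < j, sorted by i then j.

count = 5; pairs: (0,4), (1,5), (2,5), (2,6), (3,6)

α = atan 0.4 = 21.80°;  2α = 43.60°
n_0 = (-0.8302, -0.5574)
n_1 = (+0.1705, -0.9854)
n_2 = (+0.6959, -0.7181)
n_3 = (+0.9809, -0.1947)
n_4 = (+0.8058, +0.5922)
n_5 = (-0.2825, +0.9593)
n_6 = (-0.8795, +0.4759)
  (0,1): δ = 114.06°  ·
  (0,2): δ = 79.78°  ·
  (0,3): δ = 45.10°  ·
  (0,4): δ = 2.43°  ✓
  (0,5): δ = 72.53°  ·
  (0,6): δ = 117.70°  ·
  (1,2): δ = 145.72°  ·
  (1,3): δ = 111.05°  ·
  (1,4): δ = 63.51°  ·
  (1,5): δ = 6.59°  ✓
  (1,6): δ = 51.76°  ·
  (2,3): δ = 145.33°  ·
  (2,4): δ = 97.79°  ·
  (2,5): δ = 27.69°  ✓
  (2,6): δ = 17.48°  ✓
  (3,4): δ = 132.46°  ·
  (3,5): δ = 62.36°  ·
  (3,6): δ = 17.19°  ✓
  (4,5): δ = 109.90°  ·
  (4,6): δ = 64.73°  ·
  (5,6): δ = 134.83°  ·
antipodal pairs: 5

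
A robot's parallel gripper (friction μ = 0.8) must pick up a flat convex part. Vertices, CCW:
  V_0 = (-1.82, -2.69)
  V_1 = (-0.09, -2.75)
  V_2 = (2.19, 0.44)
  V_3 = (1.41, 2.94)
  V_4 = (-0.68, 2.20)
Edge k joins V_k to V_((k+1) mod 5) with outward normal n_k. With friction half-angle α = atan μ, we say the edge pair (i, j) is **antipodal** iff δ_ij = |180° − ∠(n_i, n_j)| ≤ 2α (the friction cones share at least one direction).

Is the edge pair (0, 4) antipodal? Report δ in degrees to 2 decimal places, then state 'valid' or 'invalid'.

δ = 78.86°, invalid

α = atan 0.8 = 38.66°;  2α = 77.32°
edge 0: e_0 = (+1.73, -0.06);  n_0 = (-0.0347, -0.9994)
edge 4: e_4 = (-1.14, -4.89);  n_4 = (-0.9739, +0.2270)
∠(n_0, n_4) = 101.14°
δ = |180° − 101.14°| = 78.86°
78.86° > 2α = 77.32°  →  invalid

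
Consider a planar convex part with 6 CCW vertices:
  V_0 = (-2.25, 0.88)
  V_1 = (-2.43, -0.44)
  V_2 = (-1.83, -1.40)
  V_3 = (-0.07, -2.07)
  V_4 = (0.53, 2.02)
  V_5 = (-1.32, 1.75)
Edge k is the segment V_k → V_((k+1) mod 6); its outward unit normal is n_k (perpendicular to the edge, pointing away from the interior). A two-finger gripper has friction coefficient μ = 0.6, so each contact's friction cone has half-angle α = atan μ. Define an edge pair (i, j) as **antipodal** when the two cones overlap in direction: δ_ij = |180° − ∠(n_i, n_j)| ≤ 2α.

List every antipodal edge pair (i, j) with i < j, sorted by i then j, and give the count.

α = atan 0.6 = 30.96°;  2α = 61.93°
n_0 = (-0.9908, +0.1351)
n_1 = (-0.8480, -0.5300)
n_2 = (-0.3558, -0.9346)
n_3 = (+0.9894, -0.1451)
n_4 = (-0.1444, +0.9895)
n_5 = (-0.6832, +0.7303)
  (0,1): δ = 140.23°  ·
  (0,2): δ = 103.08°  ·
  (0,3): δ = 0.58°  ✓
  (0,4): δ = 106.07°  ·
  (0,5): δ = 140.86°  ·
  (1,2): δ = 142.85°  ·
  (1,3): δ = 40.35°  ✓
  (1,4): δ = 66.30°  ·
  (1,5): δ = 101.09°  ·
  (2,3): δ = 77.50°  ·
  (2,4): δ = 29.14°  ✓
  (2,5): δ = 63.93°  ·
  (3,4): δ = 73.35°  ·
  (3,5): δ = 38.56°  ✓
  (4,5): δ = 145.21°  ·
antipodal pairs: 4

count = 4; pairs: (0,3), (1,3), (2,4), (3,5)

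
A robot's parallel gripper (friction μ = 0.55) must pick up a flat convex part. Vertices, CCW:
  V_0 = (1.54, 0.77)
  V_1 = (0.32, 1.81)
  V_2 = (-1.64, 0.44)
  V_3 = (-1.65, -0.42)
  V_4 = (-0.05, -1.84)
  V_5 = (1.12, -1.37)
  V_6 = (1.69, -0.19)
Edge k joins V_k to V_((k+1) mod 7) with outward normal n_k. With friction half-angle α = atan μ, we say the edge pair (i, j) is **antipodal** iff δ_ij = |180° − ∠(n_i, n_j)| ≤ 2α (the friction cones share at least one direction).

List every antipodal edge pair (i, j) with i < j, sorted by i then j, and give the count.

count = 7; pairs: (0,2), (0,3), (1,4), (1,5), (2,5), (2,6), (3,6)

α = atan 0.55 = 28.81°;  2α = 57.62°
n_0 = (+0.6487, +0.7610)
n_1 = (-0.5729, +0.8196)
n_2 = (-0.9999, +0.0116)
n_3 = (-0.6638, -0.7479)
n_4 = (+0.3728, -0.9279)
n_5 = (+0.9004, -0.4350)
n_6 = (+0.9880, +0.1544)
  (0,1): δ = 104.60°  ·
  (0,2): δ = 50.22°  ✓
  (0,3): δ = 1.14°  ✓
  (0,4): δ = 62.33°  ·
  (0,5): δ = 104.66°  ·
  (0,6): δ = 139.33°  ·
  (1,2): δ = 125.62°  ·
  (1,3): δ = 76.54°  ·
  (1,4): δ = 13.07°  ✓
  (1,5): δ = 29.26°  ✓
  (1,6): δ = 63.93°  ·
  (2,3): δ = 130.92°  ·
  (2,4): δ = 67.45°  ·
  (2,5): δ = 25.12°  ✓
  (2,6): δ = 9.55°  ✓
  (3,4): δ = 116.53°  ·
  (3,5): δ = 74.19°  ·
  (3,6): δ = 39.53°  ✓
  (4,5): δ = 137.67°  ·
  (4,6): δ = 103.01°  ·
  (5,6): δ = 145.34°  ·
antipodal pairs: 7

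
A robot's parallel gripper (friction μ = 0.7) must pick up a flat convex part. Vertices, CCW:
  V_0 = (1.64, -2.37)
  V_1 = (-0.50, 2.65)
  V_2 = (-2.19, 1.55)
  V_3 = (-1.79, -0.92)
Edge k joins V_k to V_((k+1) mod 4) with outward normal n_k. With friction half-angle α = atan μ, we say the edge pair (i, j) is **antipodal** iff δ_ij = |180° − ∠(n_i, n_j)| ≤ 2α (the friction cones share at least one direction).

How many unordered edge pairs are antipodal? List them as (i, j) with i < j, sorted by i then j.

α = atan 0.7 = 34.99°;  2α = 69.98°
n_0 = (+0.9199, +0.3921)
n_1 = (-0.5455, +0.8381)
n_2 = (-0.9871, -0.1599)
n_3 = (-0.3894, -0.9211)
  (0,1): δ = 80.03°  ·
  (0,2): δ = 13.89°  ✓
  (0,3): δ = 44.00°  ✓
  (1,2): δ = 113.86°  ·
  (1,3): δ = 55.98°  ✓
  (2,3): δ = 122.11°  ·
antipodal pairs: 3

count = 3; pairs: (0,2), (0,3), (1,3)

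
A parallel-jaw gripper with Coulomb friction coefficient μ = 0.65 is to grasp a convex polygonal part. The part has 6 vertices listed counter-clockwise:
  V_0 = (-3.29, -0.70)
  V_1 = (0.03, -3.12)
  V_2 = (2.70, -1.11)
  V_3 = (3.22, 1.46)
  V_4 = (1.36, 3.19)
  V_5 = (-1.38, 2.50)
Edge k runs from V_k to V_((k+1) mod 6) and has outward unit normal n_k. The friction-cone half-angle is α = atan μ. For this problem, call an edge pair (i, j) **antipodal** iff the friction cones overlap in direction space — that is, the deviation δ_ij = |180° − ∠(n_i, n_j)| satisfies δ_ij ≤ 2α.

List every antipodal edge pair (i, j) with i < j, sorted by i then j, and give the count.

α = atan 0.65 = 33.02°;  2α = 66.05°
n_0 = (-0.5890, -0.8081)
n_1 = (+0.6014, -0.7989)
n_2 = (+0.9801, -0.1983)
n_3 = (+0.6811, +0.7322)
n_4 = (-0.2442, +0.9697)
n_5 = (-0.8587, +0.5125)
  (0,1): δ = 106.94°  ·
  (0,2): δ = 65.35°  ✓
  (0,3): δ = 6.84°  ✓
  (0,4): δ = 50.22°  ✓
  (0,5): δ = 95.26°  ·
  (1,2): δ = 138.41°  ·
  (1,3): δ = 79.90°  ·
  (1,4): δ = 22.84°  ✓
  (1,5): δ = 22.20°  ✓
  (2,3): δ = 121.49°  ·
  (2,4): δ = 64.43°  ✓
  (2,5): δ = 19.39°  ✓
  (3,4): δ = 122.94°  ·
  (3,5): δ = 77.91°  ·
  (4,5): δ = 134.97°  ·
antipodal pairs: 7

count = 7; pairs: (0,2), (0,3), (0,4), (1,4), (1,5), (2,4), (2,5)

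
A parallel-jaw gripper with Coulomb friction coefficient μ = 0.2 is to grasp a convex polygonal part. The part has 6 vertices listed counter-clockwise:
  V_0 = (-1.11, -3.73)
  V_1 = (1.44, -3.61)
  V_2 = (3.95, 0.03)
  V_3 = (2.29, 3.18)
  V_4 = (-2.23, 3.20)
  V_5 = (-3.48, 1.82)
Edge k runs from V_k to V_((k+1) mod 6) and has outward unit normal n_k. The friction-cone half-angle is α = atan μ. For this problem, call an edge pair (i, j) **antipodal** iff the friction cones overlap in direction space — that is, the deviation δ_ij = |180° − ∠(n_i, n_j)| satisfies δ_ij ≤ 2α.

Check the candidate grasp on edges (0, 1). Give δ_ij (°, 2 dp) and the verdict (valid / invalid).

δ = 127.28°, invalid

α = atan 0.2 = 11.31°;  2α = 22.62°
edge 0: e_0 = (+2.55, +0.12);  n_0 = (+0.0470, -0.9989)
edge 1: e_1 = (+2.51, +3.64);  n_1 = (+0.8232, -0.5677)
∠(n_0, n_1) = 52.72°
δ = |180° − 52.72°| = 127.28°
127.28° > 2α = 22.62°  →  invalid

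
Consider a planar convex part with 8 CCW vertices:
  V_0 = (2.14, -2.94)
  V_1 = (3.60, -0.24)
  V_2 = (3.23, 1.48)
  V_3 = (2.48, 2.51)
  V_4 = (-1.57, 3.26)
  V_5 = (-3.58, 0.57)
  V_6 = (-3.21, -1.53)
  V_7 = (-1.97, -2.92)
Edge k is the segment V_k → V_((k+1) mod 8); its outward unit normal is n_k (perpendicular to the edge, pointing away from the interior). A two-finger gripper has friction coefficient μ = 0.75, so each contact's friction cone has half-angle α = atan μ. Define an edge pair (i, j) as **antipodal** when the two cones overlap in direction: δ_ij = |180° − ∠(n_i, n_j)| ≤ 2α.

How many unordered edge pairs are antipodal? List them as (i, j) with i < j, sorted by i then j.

α = atan 0.75 = 36.87°;  2α = 73.74°
n_0 = (+0.8796, -0.4757)
n_1 = (+0.9776, +0.2103)
n_2 = (+0.8084, +0.5886)
n_3 = (+0.1821, +0.9833)
n_4 = (-0.8011, +0.5986)
n_5 = (-0.9848, -0.1735)
n_6 = (-0.7462, -0.6657)
n_7 = (-0.0049, -1.0000)
  (0,1): δ = 139.46°  ·
  (0,2): δ = 115.54°  ·
  (0,3): δ = 72.09°  ✓
  (0,4): δ = 8.37°  ✓
  (0,5): δ = 38.39°  ✓
  (0,6): δ = 70.14°  ✓
  (0,7): δ = 118.12°  ·
  (1,2): δ = 156.08°  ·
  (1,3): δ = 112.63°  ·
  (1,4): δ = 48.91°  ✓
  (1,5): δ = 2.15°  ✓
  (1,6): δ = 29.60°  ✓
  (1,7): δ = 77.58°  ·
  (2,3): δ = 136.55°  ·
  (2,4): δ = 72.83°  ✓
  (2,5): δ = 26.07°  ✓
  (2,6): δ = 5.68°  ✓
  (2,7): δ = 53.66°  ✓
  (3,4): δ = 116.28°  ·
  (3,5): δ = 69.52°  ✓
  (3,6): δ = 37.77°  ✓
  (3,7): δ = 10.21°  ✓
  (4,5): δ = 133.24°  ·
  (4,6): δ = 101.50°  ·
  (4,7): δ = 53.51°  ✓
  (5,6): δ = 148.26°  ·
  (5,7): δ = 100.27°  ·
  (6,7): δ = 132.01°  ·
antipodal pairs: 15

count = 15; pairs: (0,3), (0,4), (0,5), (0,6), (1,4), (1,5), (1,6), (2,4), (2,5), (2,6), (2,7), (3,5), (3,6), (3,7), (4,7)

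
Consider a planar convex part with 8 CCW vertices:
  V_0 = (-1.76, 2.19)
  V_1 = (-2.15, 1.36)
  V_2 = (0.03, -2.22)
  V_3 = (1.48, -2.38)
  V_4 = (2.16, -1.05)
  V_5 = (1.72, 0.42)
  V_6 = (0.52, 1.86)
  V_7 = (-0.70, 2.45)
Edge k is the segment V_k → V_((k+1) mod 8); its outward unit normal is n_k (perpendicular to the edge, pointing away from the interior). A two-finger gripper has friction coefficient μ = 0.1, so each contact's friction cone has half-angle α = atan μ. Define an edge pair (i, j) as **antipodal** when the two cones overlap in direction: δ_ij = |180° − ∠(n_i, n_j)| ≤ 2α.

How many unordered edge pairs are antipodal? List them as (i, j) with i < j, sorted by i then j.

α = atan 0.1 = 5.71°;  2α = 11.42°
n_0 = (-0.9051, +0.4253)
n_1 = (-0.8541, -0.5201)
n_2 = (-0.1097, -0.9940)
n_3 = (+0.8904, -0.4552)
n_4 = (+0.9580, +0.2867)
n_5 = (+0.7682, +0.6402)
n_6 = (+0.4354, +0.9003)
n_7 = (-0.2382, +0.9712)
  (0,1): δ = 123.49°  ·
  (0,2): δ = 71.13°  ·
  (0,3): δ = 1.91°  ✓
  (0,4): δ = 41.83°  ·
  (0,5): δ = 64.97°  ·
  (0,6): δ = 89.36°  ·
  (0,7): δ = 128.95°  ·
  (1,2): δ = 127.64°  ·
  (1,3): δ = 58.42°  ·
  (1,4): δ = 14.68°  ·
  (1,5): δ = 8.47°  ✓
  (1,6): δ = 32.85°  ·
  (1,7): δ = 72.44°  ·
  (2,3): δ = 110.78°  ·
  (2,4): δ = 67.04°  ·
  (2,5): δ = 43.90°  ·
  (2,6): δ = 19.51°  ·
  (2,7): δ = 20.08°  ·
  (3,4): δ = 136.26°  ·
  (3,5): δ = 113.11°  ·
  (3,6): δ = 88.73°  ·
  (3,7): δ = 49.14°  ·
  (4,5): δ = 156.86°  ·
  (4,6): δ = 132.47°  ·
  (4,7): δ = 92.88°  ·
  (5,6): δ = 155.61°  ·
  (5,7): δ = 116.02°  ·
  (6,7): δ = 140.41°  ·
antipodal pairs: 2

count = 2; pairs: (0,3), (1,5)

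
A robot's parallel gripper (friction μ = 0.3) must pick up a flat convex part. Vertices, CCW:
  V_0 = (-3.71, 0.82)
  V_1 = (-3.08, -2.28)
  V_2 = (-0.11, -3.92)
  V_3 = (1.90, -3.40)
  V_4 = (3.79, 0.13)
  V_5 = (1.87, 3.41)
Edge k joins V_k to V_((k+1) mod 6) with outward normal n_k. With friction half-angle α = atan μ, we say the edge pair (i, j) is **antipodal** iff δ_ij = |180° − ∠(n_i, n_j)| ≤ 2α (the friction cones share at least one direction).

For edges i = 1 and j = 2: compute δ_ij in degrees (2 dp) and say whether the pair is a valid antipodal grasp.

α = atan 0.3 = 16.70°;  2α = 33.40°
edge 1: e_1 = (+2.97, -1.64);  n_1 = (-0.4834, -0.8754)
edge 2: e_2 = (+2.01, +0.52);  n_2 = (+0.2505, -0.9681)
∠(n_1, n_2) = 43.41°
δ = |180° − 43.41°| = 136.59°
136.59° > 2α = 33.40°  →  invalid

δ = 136.59°, invalid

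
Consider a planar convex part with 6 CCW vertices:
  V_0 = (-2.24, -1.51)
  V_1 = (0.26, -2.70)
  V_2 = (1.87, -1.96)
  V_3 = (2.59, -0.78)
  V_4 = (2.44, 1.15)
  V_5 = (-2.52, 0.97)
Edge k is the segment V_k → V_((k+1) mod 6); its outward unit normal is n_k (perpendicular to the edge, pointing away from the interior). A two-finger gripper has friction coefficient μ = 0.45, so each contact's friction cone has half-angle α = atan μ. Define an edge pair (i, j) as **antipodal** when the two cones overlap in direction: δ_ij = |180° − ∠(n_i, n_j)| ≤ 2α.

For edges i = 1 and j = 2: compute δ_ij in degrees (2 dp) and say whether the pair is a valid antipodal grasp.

δ = 146.08°, invalid

α = atan 0.45 = 24.23°;  2α = 48.46°
edge 1: e_1 = (+1.61, +0.74);  n_1 = (+0.4176, -0.9086)
edge 2: e_2 = (+0.72, +1.18);  n_2 = (+0.8536, -0.5209)
∠(n_1, n_2) = 33.92°
δ = |180° − 33.92°| = 146.08°
146.08° > 2α = 48.46°  →  invalid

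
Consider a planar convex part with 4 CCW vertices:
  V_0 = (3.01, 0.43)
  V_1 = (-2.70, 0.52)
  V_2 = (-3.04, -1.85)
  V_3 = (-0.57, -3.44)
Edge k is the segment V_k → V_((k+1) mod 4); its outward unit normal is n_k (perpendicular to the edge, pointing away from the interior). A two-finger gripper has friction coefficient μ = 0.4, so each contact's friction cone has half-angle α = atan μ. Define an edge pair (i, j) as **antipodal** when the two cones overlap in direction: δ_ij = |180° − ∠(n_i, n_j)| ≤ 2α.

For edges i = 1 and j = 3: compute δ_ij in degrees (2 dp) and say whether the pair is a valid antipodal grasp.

α = atan 0.4 = 21.80°;  2α = 43.60°
edge 1: e_1 = (-0.34, -2.37);  n_1 = (-0.9899, +0.1420)
edge 3: e_3 = (+3.58, +3.87);  n_3 = (+0.7341, -0.6791)
∠(n_1, n_3) = 145.39°
δ = |180° − 145.39°| = 34.61°
34.61° ≤ 2α = 43.60°  →  valid

δ = 34.61°, valid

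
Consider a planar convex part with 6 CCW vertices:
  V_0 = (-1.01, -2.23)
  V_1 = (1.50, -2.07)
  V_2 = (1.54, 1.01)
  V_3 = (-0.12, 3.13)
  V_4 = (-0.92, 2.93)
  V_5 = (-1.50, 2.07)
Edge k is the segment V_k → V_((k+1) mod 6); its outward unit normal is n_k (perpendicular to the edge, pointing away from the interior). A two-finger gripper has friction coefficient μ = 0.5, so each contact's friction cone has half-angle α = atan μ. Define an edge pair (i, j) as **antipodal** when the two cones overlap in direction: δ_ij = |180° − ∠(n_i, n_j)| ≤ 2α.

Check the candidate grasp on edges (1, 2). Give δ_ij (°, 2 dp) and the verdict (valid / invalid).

α = atan 0.5 = 26.57°;  2α = 53.13°
edge 1: e_1 = (+0.04, +3.08);  n_1 = (+0.9999, -0.0130)
edge 2: e_2 = (-1.66, +2.12);  n_2 = (+0.7873, +0.6165)
∠(n_1, n_2) = 38.81°
δ = |180° − 38.81°| = 141.19°
141.19° > 2α = 53.13°  →  invalid

δ = 141.19°, invalid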